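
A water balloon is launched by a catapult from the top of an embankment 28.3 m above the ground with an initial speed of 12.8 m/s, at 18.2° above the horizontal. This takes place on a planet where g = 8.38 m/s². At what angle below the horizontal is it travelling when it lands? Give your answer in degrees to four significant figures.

61.23°

vₓ = 12.80 cos 18.2° = 12.16 m/s; v_y0 = 12.80 sin 18.2° = 3.998 m/s.
With up positive and y = 0 at the ground: y(t) = 28.3 + (3.998) t − 4.190 t². Setting y = 0 and taking the positive root: t = [3.998 + √(3.998² + 2·8.38·28.3)] / 8.38 = (3.998 + 22.14) / 8.38 = 3.119 s.
At impact: v_y = v_y0 − g t = −22.14 m/s; vₓ = 12.16 m/s.
Angle below horizontal: arctan(|v_y|/vₓ) = arctan(22.14/12.16) = 61.23°.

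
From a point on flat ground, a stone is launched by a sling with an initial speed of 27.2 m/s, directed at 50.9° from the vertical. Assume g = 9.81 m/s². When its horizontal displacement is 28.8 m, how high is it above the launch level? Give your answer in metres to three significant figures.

14.3 m

Resolve: vₓ = 27.20 sin 50.9° = 21.11 m/s and v_y0 = 27.20 cos 50.9° = 17.15 m/s.
Time to reach x = 28.8 m: t = x/vₓ = 28.8/21.11 = 1.364 s.
Height: y = v_y0 t − ½ g t² = 17.15 × 1.364 − 4.905 × 1.364² = 23.41 − 9.131 = 14.27 m.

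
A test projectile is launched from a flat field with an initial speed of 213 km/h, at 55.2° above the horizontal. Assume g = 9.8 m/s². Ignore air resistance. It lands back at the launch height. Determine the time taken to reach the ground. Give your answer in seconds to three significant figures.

9.92 s

Convert: 213 km/h = 213/3.6 = 59.17 m/s.
Components: vₓ = 59.17 cos 55.2° = 33.77 m/s, v_y0 = 59.17 sin 55.2° = 48.58 m/s.
It returns to y = 0 when t = 2 v_y0 / g = 2(48.58)/9.80 = 9.915 s.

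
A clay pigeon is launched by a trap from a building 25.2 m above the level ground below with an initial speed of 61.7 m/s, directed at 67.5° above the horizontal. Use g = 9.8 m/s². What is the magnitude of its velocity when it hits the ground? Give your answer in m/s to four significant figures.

65.58 m/s

vₓ = 61.70 cos 67.5° = 23.61 m/s; v_y0 = 61.70 sin 67.5° = 57.00 m/s.
Vertical motion (up positive, ground at y = 0): 4.900 t² − (57.00) t − 25.2 = 0, so t = (57.00 + √(57.00² + 2·9.80·25.2)) / 9.80 = (57.00 + 61.18) / 9.80 = 12.06 s.
Vertical velocity at impact: v_y = v_y0 − g t = 57.00 − 9.80 × 12.06 = −61.18 m/s.
Speed: |v| = √(vₓ² + v_y²) = √(23.61² + 61.18²) = 65.58 m/s.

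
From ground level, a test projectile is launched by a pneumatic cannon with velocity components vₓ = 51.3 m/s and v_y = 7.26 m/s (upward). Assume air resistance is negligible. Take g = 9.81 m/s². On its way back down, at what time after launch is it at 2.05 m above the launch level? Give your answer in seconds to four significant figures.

1.100 s

Height y(t) = 7.260 t − 4.905 t² = 2.05 gives 4.905 t² − 7.260 t + 2.05 = 0.
t = [7.260 ± √(7.260² − 2·9.81·2.05)] / 9.81 = (7.260 ± 3.534) / 9.81, so t = 0.3799 s or t = 1.100 s.
The descending-branch root is 1.100 s.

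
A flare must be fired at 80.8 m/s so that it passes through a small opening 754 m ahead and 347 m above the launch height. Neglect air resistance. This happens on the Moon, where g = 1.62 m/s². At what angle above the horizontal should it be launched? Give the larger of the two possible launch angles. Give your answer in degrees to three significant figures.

Trajectory: y = x tanθ − g x² (1 + tan²θ)/(2v₀²). With x = 754, y = 347, v₀ = 80.8, g = 1.62:
70.54 tan²θ − 754 tanθ + (417.5) = 0.
tanθ = [754 ± √(754² − 4 × 70.54 × (417.5))] / (2 × 70.54) = (754 ± 671.4) / 141.1, giving tanθ = 0.5859 or 10.10.
θ = 30.36° or 84.35°; the larger is 84.35°.

84.3°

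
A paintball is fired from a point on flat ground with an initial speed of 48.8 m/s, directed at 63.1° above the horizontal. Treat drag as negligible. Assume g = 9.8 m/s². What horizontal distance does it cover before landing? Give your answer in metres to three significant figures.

Horizontal component vₓ = 48.80 cos 63.1° = 22.08 m/s; vertical v_y0 = 48.80 sin 63.1° = 43.52 m/s.
Time aloft: T = 2 v_y0 / g = 2 × 43.52 / 9.80 = 8.882 s.
Range: R = vₓ T = 22.08 × 8.882 = 196.1 m.

196 m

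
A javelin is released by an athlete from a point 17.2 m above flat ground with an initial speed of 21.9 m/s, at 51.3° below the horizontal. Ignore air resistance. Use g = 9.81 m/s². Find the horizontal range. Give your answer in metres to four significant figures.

11.17 m

Resolve: vₓ = 21.90 cos 51.3° = 13.69 m/s and v_y0 = −17.09 m/s (downward).
Vertical motion (up positive, ground at y = 0): 4.905 t² − (−17.09) t − 17.2 = 0, so t = (−17.09 + √(17.09² + 2·9.81·17.2)) / 9.81 = (−17.09 + 25.09) / 9.81 = 0.8155 s.
Horizontal distance: R = vₓ t = 13.69 × 0.8155 = 11.17 m.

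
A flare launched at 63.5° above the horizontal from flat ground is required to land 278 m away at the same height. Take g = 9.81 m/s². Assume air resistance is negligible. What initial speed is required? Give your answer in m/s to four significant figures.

58.44 m/s

On level ground R = v₀² sin 2θ / g ⇒ v₀ = √(gR / sin 2θ).
v₀ = √(9.81 × 278 / sin 127.0°) = √(2727 / 0.7986) = √3414.8 = 58.44 m/s.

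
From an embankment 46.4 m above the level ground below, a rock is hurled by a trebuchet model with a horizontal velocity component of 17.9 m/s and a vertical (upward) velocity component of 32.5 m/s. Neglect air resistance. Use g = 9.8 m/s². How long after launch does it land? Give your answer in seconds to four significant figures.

The projectile lands when y = 46.4 + (32.50) t − ½·9.80·t² = 0. Positive root: t = (32.50 + √(32.50² + 2·9.80·46.4)) / 9.80 = (32.50 + 44.34) / 9.80 = 7.840 s.

7.840 s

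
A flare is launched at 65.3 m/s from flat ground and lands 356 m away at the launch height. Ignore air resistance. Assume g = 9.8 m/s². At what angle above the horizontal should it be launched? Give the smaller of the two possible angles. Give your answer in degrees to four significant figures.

From R = (v₀²/g) sin 2θ: sin 2θ = 9.80 × 356 / 4264.1 = 0.8182.
2θ = 54.90° or 180° − 54.90° = 125.1°, so θ = 27.45° or 62.55°.
The smaller angle is 27.45°.

27.45°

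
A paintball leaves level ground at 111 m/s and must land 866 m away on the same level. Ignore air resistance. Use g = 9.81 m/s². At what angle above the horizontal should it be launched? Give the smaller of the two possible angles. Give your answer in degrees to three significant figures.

21.8°

R = v₀² sin 2θ / g gives sin 2θ = gR/v₀² = 9.81·866/111² = 0.6895.
2θ = 43.59° or 180° − 43.59° = 136.4°, so θ = 21.80° or 68.20°.
The smaller angle is 21.80°.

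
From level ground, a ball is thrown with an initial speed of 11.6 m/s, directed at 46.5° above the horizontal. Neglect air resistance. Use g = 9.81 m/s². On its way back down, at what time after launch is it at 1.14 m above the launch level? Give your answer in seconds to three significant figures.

Components: vₓ = 11.60 cos 46.5° = 7.985 m/s, v_y0 = 11.60 sin 46.5° = 8.414 m/s.
Height y(t) = 8.414 t − 4.905 t² = 1.14 gives 4.905 t² − 8.414 t + 1.14 = 0.
Quadratic formula: t = (8.414 ± √48.434) / 9.81 = (8.414 ± 6.959) / 9.81 → t = 0.1483 s or 1.567 s.
The descending-branch root is 1.567 s.

1.57 s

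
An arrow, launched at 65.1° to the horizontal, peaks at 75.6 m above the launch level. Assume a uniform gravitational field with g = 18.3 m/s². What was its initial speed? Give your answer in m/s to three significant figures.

58.0 m/s

At the peak v_y = 0, so v_y0 = √(2gH) = √(2 × 18.3 × 75.6) = 52.60 m/s.
v_y0 = v₀ sin θ ⇒ v₀ = 52.60 / sin 65.1° = 57.99 m/s.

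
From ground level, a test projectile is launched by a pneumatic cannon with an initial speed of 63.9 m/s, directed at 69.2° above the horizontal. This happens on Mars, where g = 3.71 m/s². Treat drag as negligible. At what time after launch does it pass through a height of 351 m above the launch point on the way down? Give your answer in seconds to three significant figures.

24.5 s

Components: vₓ = 63.90 cos 69.2° = 22.69 m/s, v_y0 = 63.90 sin 69.2° = 59.74 m/s.
Set y = v_y0 t − ½ g t² = 351: 1.855 t² − 59.74 t + 351 = 0.
t = [59.74 ± √(59.74² − 2·3.71·351)] / 3.71 = (59.74 ± 31.05) / 3.71, so t = 7.733 s or t = 24.47 s.
The descending-branch root is 24.47 s.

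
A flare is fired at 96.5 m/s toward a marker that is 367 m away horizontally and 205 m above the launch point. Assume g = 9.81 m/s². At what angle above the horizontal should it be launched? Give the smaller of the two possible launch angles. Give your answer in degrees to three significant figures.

Trajectory: y = x tanθ − g x² (1 + tan²θ)/(2v₀²). With x = 367, y = 205, v₀ = 96.5, g = 9.81:
70.94 tan²θ − 367 tanθ + (275.9) = 0.
tanθ = [367 ± √(367² − 4 × 70.94 × (275.9))] / (2 × 70.94) = (367 ± 237.5) / 141.9, giving tanθ = 0.9130 or 4.260.
θ = 42.40° or 76.79°; the smaller is 42.40°.

42.4°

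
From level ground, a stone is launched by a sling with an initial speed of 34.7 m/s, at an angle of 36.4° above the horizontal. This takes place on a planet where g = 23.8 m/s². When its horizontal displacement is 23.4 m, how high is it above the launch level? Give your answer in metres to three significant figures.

8.90 m

Components: vₓ = 34.70 cos 36.4° = 27.93 m/s, v_y0 = 34.70 sin 36.4° = 20.59 m/s.
Time to reach x = 23.4 m: t = x/vₓ = 23.4/27.93 = 0.8378 s.
Height: y = v_y0 t − ½ g t² = 20.59 × 0.8378 − 11.90 × 0.8378² = 17.25 − 8.353 = 8.899 m.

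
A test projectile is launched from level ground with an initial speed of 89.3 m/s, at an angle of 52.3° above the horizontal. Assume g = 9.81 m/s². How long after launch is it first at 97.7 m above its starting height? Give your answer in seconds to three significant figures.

vₓ = 89.30 cos 52.3° = 54.61 m/s; v_y0 = 89.30 sin 52.3° = 70.66 m/s.
Require v_y0 t − ½ g t² = 97.7, i.e. 4.905 t² − 70.66 t + 97.7 = 0.
t = [70.66 ± √(70.66² − 2·9.81·97.7)] / 9.81 = (70.66 ± 55.46) / 9.81, so t = 1.549 s or t = 12.86 s.
The first (ascending) time is 1.549 s.

1.55 s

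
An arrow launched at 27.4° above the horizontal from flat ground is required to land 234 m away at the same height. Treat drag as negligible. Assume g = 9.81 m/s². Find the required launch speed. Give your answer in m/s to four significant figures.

Level-ground range: R = v₀² sin(2θ)/g, so v₀ = √(gR / sin 2θ).
v₀ = √(9.81 × 234 / sin 54.80°) = √(2296 / 0.8171) = √2809.2 = 53.00 m/s.

53.00 m/s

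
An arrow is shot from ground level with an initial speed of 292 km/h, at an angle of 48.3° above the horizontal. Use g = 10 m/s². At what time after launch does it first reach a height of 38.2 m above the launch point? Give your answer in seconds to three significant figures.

0.668 s

Convert: 292 km/h = 292/3.6 = 81.11 m/s.
Horizontal component vₓ = 81.11 cos 48.3° = 53.96 m/s; vertical v_y0 = 81.11 sin 48.3° = 60.56 m/s.
Require v_y0 t − ½ g t² = 38.2, i.e. 5.000 t² − 60.56 t + 38.2 = 0.
Quadratic formula: t = (60.56 ± √2903.6) / 10.0 = (60.56 ± 53.88) / 10.0 → t = 0.6676 s or 11.44 s.
The first (ascending) time is 0.6676 s.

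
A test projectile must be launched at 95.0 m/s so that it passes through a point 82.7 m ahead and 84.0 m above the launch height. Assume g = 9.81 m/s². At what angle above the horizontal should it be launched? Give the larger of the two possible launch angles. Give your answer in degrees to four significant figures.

87.29°

Trajectory: y = x tanθ − g x² (1 + tan²θ)/(2v₀²). With x = 82.7, y = 84.0, v₀ = 95.0, g = 9.81:
3.717 tan²θ − 82.7 tanθ + (87.72) = 0.
tanθ = [82.7 ± √(82.7² − 4 × 3.717 × (87.72))] / (2 × 3.717) = (82.7 ± 74.40) / 7.434, giving tanθ = 1.117 or 21.13.
θ = 48.16° or 87.29°; the larger is 87.29°.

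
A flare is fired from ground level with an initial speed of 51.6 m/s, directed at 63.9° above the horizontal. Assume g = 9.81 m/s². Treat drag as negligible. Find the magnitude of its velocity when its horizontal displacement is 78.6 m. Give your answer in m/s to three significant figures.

25.9 m/s

Horizontal component vₓ = 51.60 cos 63.9° = 22.70 m/s; vertical v_y0 = 51.60 sin 63.9° = 46.34 m/s.
Time to reach x = 78.6 m: t = x/vₓ = 78.6/22.70 = 3.462 s.
Vertical velocity there: v_y = v_y0 − g t = 46.34 − 9.81 × 3.462 = 12.37 m/s.
Speed: √(vₓ² + v_y²) = √(22.70² + 12.37²) = 25.85 m/s.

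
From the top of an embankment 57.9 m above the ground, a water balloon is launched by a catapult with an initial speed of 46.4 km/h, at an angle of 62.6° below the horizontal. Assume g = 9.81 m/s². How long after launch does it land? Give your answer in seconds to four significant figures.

Convert: 46.4 km/h = 46.4/3.6 = 12.89 m/s.
Horizontal component vₓ = 12.89 cos 62.6° = 5.931 m/s; vertical v_y0 = −11.44 m/s (downward).
The projectile lands when y = 57.9 + (−11.44) t − ½·9.81·t² = 0. Positive root: t = (−11.44 + √(11.44² + 2·9.81·57.9)) / 9.81 = (−11.44 + 35.59) / 9.81 = 2.462 s.

2.462 s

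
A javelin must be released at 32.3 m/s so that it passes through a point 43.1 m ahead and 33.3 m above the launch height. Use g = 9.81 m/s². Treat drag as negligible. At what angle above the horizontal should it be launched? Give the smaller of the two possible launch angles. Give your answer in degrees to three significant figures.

Trajectory: y = x tanθ − g x² (1 + tan²θ)/(2v₀²). With x = 43.1, y = 33.3, v₀ = 32.3, g = 9.81:
8.734 tan²θ − 43.1 tanθ + (42.03) = 0.
tanθ = [43.1 ± √(43.1² − 4 × 8.734 × (42.03))] / (2 × 8.734) = (43.1 ± 19.73) / 17.47, giving tanθ = 1.338 or 3.597.
θ = 53.23° or 74.46°; the smaller is 53.23°.

53.2°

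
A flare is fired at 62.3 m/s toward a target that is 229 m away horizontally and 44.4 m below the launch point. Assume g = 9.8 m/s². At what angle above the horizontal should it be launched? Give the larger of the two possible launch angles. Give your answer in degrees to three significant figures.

73.4°

Trajectory: y = x tanθ − g x² (1 + tan²θ)/(2v₀²). With x = 229, y = −44.4, v₀ = 62.3, g = 9.80:
66.21 tan²θ − 229 tanθ + (21.81) = 0.
tanθ = [229 ± √(229² − 4 × 66.21 × (21.81))] / (2 × 66.21) = (229 ± 216.0) / 132.4, giving tanθ = 0.09799 or 3.361.
θ = 5.597° or 73.43°; the larger is 73.43°.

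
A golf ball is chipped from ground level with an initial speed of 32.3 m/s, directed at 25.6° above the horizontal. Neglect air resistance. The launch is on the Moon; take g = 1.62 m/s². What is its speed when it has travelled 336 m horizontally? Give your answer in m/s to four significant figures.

29.51 m/s

Components: vₓ = 32.30 cos 25.6° = 29.13 m/s, v_y0 = 32.30 sin 25.6° = 13.96 m/s.
x = vₓ t ⇒ t = 336/29.13 = 11.53 s.
Vertical velocity there: v_y = v_y0 − g t = 13.96 − 1.62 × 11.53 = −4.730 m/s.
Speed: √(vₓ² + v_y²) = √(29.13² + 4.730²) = 29.51 m/s.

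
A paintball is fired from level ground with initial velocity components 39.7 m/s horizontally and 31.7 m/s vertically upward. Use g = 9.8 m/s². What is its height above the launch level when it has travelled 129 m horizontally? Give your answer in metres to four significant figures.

51.27 m

x = vₓ t ⇒ t = 129/39.70 = 3.249 s.
Height: y = v_y0 t − ½ g t² = 31.70 × 3.249 − 4.900 × 3.249² = 103.0 − 51.74 = 51.27 m.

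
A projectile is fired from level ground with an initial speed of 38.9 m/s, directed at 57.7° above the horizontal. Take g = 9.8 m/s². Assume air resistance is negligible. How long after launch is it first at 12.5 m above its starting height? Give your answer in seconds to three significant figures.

vₓ = 38.90 cos 57.7° = 20.79 m/s; v_y0 = 38.90 sin 57.7° = 32.88 m/s.
Set y = v_y0 t − ½ g t² = 12.5: 4.900 t² − 32.88 t + 12.5 = 0.
t = [32.88 ± √(32.88² − 2·9.80·12.5)] / 9.80 = (32.88 ± 28.92) / 9.80, so t = 0.4046 s or t = 6.306 s.
The first (ascending) time is 0.4046 s.

0.405 s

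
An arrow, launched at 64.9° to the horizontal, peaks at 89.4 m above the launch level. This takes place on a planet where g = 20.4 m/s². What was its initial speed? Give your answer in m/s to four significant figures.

At the peak v_y = 0, so v_y0 = √(2gH) = √(2 × 20.4 × 89.4) = 60.39 m/s.
v_y0 = v₀ sin θ ⇒ v₀ = 60.39 / sin 64.9° = 66.69 m/s.

66.69 m/s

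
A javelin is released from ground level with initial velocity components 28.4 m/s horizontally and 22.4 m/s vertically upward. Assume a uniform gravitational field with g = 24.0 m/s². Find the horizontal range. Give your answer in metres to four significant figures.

Time aloft: T = 2 v_y0 / g = 2 × 22.40 / 24.0 = 1.867 s.
Horizontal distance R = vₓ T = 28.40 × 1.867 = 53.01 m.

53.01 m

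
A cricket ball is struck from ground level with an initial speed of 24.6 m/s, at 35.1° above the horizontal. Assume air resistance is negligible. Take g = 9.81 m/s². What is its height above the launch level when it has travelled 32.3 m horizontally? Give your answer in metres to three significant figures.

Horizontal component vₓ = 24.60 cos 35.1° = 20.13 m/s; vertical v_y0 = 24.60 sin 35.1° = 14.15 m/s.
Time to reach x = 32.3 m: t = x/vₓ = 32.3/20.13 = 1.605 s.
Height: y = v_y0 t − ½ g t² = 14.15 × 1.605 − 4.905 × 1.605² = 22.70 − 12.63 = 10.07 m.

10.1 m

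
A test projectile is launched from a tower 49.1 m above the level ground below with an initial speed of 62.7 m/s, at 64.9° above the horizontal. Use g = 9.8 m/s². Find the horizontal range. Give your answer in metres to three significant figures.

Components: vₓ = 62.70 cos 64.9° = 26.60 m/s, v_y0 = 62.70 sin 64.9° = 56.78 m/s.
With up positive and y = 0 at the ground: y(t) = 49.1 + (56.78) t − 4.900 t². Setting y = 0 and taking the positive root: t = [56.78 + √(56.78² + 2·9.80·49.1)] / 9.80 = (56.78 + 64.70) / 9.80 = 12.40 s.
Horizontal distance: R = vₓ t = 26.60 × 12.40 = 329.7 m.

330 m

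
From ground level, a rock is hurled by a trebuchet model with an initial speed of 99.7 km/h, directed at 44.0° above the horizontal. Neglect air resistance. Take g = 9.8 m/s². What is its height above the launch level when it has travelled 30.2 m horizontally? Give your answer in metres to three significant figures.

Convert: 99.7 km/h = 99.7/3.6 = 27.69 m/s.
Resolve: vₓ = 27.69 cos 44.0° = 19.92 m/s and v_y0 = 27.69 sin 44.0° = 19.24 m/s.
x = vₓ t ⇒ t = 30.2/19.92 = 1.516 s.
Height: y = v_y0 t − ½ g t² = 19.24 × 1.516 − 4.900 × 1.516² = 29.16 − 11.26 = 17.90 m.

17.9 m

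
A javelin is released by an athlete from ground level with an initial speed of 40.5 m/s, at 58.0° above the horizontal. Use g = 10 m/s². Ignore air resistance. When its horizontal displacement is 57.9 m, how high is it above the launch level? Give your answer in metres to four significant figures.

Components: vₓ = 40.50 cos 58.0° = 21.46 m/s, v_y0 = 40.50 sin 58.0° = 34.35 m/s.
x = vₓ t ⇒ t = 57.9/21.46 = 2.698 s.
Height: y = v_y0 t − ½ g t² = 34.35 × 2.698 − 5.000 × 2.698² = 92.66 − 36.39 = 56.27 m.

56.27 m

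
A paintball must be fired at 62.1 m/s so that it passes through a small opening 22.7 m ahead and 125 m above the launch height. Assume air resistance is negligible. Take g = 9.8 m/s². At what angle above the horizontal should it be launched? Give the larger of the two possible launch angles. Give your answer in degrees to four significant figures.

87.94°

Trajectory: y = x tanθ − g x² (1 + tan²θ)/(2v₀²). With x = 22.7, y = 125, v₀ = 62.1, g = 9.80:
0.6547 tan²θ − 22.7 tanθ + (125.7) = 0.
tanθ = [22.7 ± √(22.7² − 4 × 0.6547 × (125.7))] / (2 × 0.6547) = (22.7 ± 13.65) / 1.309, giving tanθ = 6.914 or 27.76.
θ = 81.77° or 87.94°; the larger is 87.94°.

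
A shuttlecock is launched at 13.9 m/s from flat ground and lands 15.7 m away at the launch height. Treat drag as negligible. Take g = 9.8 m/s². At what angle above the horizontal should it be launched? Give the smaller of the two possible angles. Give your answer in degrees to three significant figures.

26.4°

Level-ground range R = v₀² sin(2θ)/g ⇒ sin(2θ) = gR/v₀² = 9.80 × 15.7 / 13.9² = 0.7963.
2θ = 52.78° or 180° − 52.78° = 127.2°, so θ = 26.39° or 63.61°.
The smaller angle is 26.39°.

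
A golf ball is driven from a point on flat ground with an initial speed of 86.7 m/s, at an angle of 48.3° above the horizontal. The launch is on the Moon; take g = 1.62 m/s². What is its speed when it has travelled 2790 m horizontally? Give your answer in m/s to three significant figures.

59.3 m/s

Resolve: vₓ = 86.70 cos 48.3° = 57.68 m/s and v_y0 = 86.70 sin 48.3° = 64.73 m/s.
At x = 2790 m, t = x/vₓ = 2790/57.68 = 48.37 s.
Vertical velocity there: v_y = v_y0 − g t = 64.73 − 1.62 × 48.37 = −13.63 m/s.
Speed: √(vₓ² + v_y²) = √(57.68² + 13.63²) = 59.26 m/s.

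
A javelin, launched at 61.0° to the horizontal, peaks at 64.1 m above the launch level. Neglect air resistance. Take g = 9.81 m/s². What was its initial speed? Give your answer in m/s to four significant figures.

At the peak v_y = 0, so v_y0 = √(2gH) = √(2 × 9.81 × 64.1) = 35.46 m/s.
v_y0 = v₀ sin θ ⇒ v₀ = 35.46 / sin 61.0° = 40.55 m/s.

40.55 m/s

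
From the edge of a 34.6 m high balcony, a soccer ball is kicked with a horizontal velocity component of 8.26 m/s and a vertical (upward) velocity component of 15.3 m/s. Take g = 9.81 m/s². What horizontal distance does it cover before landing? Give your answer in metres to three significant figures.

38.3 m

Vertical motion (up positive, ground at y = 0): 4.905 t² − (15.30) t − 34.6 = 0, so t = (15.30 + √(15.30² + 2·9.81·34.6)) / 9.81 = (15.30 + 30.21) / 9.81 = 4.640 s.
Horizontal distance: R = vₓ t = 8.260 × 4.640 = 38.32 m.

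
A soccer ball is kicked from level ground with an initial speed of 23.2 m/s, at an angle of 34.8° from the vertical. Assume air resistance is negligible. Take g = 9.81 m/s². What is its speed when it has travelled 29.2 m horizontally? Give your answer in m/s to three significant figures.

Components: vₓ = 23.20 sin 34.8° = 13.24 m/s, v_y0 = 23.20 cos 34.8° = 19.05 m/s.
Time to reach x = 29.2 m: t = x/vₓ = 29.2/13.24 = 2.205 s.
Vertical velocity there: v_y = v_y0 − g t = 19.05 − 9.81 × 2.205 = −2.584 m/s.
Speed: √(vₓ² + v_y²) = √(13.24² + 2.584²) = 13.49 m/s.

13.5 m/s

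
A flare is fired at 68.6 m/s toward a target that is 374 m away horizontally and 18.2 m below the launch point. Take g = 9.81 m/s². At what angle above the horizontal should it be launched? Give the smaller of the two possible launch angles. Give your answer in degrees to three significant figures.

Trajectory: y = x tanθ − g x² (1 + tan²θ)/(2v₀²). With x = 374, y = −18.2, v₀ = 68.6, g = 9.81:
145.8 tan²θ − 374 tanθ + (127.6) = 0.
tanθ = [374 ± √(374² − 4 × 145.8 × (127.6))] / (2 × 145.8) = (374 ± 255.9) / 291.6, giving tanθ = 0.4051 or 2.160.
θ = 22.05° or 65.16°; the smaller is 22.05°.

22.1°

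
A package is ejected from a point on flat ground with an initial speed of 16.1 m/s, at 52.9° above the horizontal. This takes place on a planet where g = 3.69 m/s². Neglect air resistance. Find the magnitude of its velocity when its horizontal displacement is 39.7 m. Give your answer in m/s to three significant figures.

vₓ = 16.10 cos 52.9° = 9.712 m/s; v_y0 = 16.10 sin 52.9° = 12.84 m/s.
At x = 39.7 m, t = x/vₓ = 39.7/9.712 = 4.088 s.
Vertical velocity there: v_y = v_y0 − g t = 12.84 − 3.69 × 4.088 = −2.243 m/s.
Speed: √(vₓ² + v_y²) = √(9.712² + 2.243²) = 9.967 m/s.

9.97 m/s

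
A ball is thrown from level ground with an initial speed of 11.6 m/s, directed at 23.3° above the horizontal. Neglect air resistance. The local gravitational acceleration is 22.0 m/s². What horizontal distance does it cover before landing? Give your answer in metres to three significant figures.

Resolve: vₓ = 11.60 cos 23.3° = 10.65 m/s and v_y0 = 11.60 sin 23.3° = 4.588 m/s.
Time aloft: T = 2 v_y0 / g = 2 × 4.588 / 22.0 = 0.4171 s.
Range: R = vₓ T = 10.65 × 0.4171 = 4.444 m.

4.44 m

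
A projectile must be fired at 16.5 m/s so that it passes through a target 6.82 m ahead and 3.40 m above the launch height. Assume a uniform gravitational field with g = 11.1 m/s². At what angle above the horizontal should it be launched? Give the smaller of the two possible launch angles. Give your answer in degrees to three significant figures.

35.3°

Trajectory: y = x tanθ − g x² (1 + tan²θ)/(2v₀²). With x = 6.82, y = 3.40, v₀ = 16.5, g = 11.1:
0.9482 tan²θ − 6.82 tanθ + (4.348) = 0.
tanθ = [6.82 ± √(6.82² − 4 × 0.9482 × (4.348))] / (2 × 0.9482) = (6.82 ± 5.479) / 1.896, giving tanθ = 0.7071 or 6.486.
θ = 35.26° or 81.23°; the smaller is 35.26°.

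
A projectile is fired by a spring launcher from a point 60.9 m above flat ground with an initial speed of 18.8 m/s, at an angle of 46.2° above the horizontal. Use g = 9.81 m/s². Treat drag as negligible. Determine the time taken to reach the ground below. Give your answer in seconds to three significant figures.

5.17 s

Horizontal component vₓ = 18.80 cos 46.2° = 13.01 m/s; vertical v_y0 = 18.80 sin 46.2° = 13.57 m/s.
The projectile lands when y = 60.9 + (13.57) t − ½·9.81·t² = 0. Positive root: t = (13.57 + √(13.57² + 2·9.81·60.9)) / 9.81 = (13.57 + 37.13) / 9.81 = 5.169 s.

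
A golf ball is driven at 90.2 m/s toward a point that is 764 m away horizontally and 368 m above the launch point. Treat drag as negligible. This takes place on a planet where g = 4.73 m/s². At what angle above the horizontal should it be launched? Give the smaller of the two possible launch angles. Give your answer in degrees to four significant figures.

41.12°

Trajectory: y = x tanθ − g x² (1 + tan²θ)/(2v₀²). With x = 764, y = 368, v₀ = 90.2, g = 4.73:
169.7 tan²θ − 764 tanθ + (537.7) = 0.
tanθ = [764 ± √(764² − 4 × 169.7 × (537.7))] / (2 × 169.7) = (764 ± 467.8) / 339.3, giving tanθ = 0.8730 or 3.630.
θ = 41.12° or 74.60°; the smaller is 41.12°.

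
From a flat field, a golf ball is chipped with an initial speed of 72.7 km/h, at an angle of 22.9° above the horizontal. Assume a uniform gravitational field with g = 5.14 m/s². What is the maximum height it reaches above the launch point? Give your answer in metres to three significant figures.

Convert: 72.7 km/h = 72.7/3.6 = 20.19 m/s.
Components: vₓ = 20.19 cos 22.9° = 18.60 m/s, v_y0 = 20.19 sin 22.9° = 7.858 m/s.
At the apex v_y = 0, so H = v_y0²/(2g) = 7.858²/10.28 = 6.007 m.

6.01 m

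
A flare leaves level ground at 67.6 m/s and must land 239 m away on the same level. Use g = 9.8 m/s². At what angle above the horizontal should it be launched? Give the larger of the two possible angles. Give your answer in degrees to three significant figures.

74.6°

From R = (v₀²/g) sin 2θ: sin 2θ = 9.80 × 239 / 4569.8 = 0.5125.
2θ = 30.83° or 180° − 30.83° = 149.2°, so θ = 15.42° or 74.58°.
The larger angle is 74.58°.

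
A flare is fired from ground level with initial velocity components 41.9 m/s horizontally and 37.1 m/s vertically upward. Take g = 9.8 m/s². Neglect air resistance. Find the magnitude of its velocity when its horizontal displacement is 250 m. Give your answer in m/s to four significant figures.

47.04 m/s

Time to reach x = 250 m: t = x/vₓ = 250/41.90 = 5.967 s.
Vertical velocity there: v_y = v_y0 − g t = 37.10 − 9.80 × 5.967 = −21.37 m/s.
Speed: √(vₓ² + v_y²) = √(41.90² + 21.37²) = 47.04 m/s.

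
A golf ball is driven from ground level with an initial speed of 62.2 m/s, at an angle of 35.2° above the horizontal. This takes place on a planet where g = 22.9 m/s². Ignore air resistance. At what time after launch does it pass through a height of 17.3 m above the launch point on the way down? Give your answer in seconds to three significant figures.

Horizontal component vₓ = 62.20 cos 35.2° = 50.83 m/s; vertical v_y0 = 62.20 sin 35.2° = 35.85 m/s.
Height y(t) = 35.85 t − 11.45 t² = 17.3 gives 11.45 t² − 35.85 t + 17.3 = 0.
Quadratic formula: t = (35.85 ± √493.18) / 22.9 = (35.85 ± 22.21) / 22.9 → t = 0.5959 s or 2.535 s.
The descending-branch root is 2.535 s.

2.54 s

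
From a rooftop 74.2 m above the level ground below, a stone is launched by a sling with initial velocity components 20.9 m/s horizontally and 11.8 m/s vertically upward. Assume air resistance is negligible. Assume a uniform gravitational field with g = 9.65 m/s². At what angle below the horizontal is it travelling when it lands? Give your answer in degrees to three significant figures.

With up positive and y = 0 at the ground: y(t) = 74.2 + (11.80) t − 4.825 t². Setting y = 0 and taking the positive root: t = [11.80 + √(11.80² + 2·9.65·74.2)] / 9.65 = (11.80 + 39.64) / 9.65 = 5.331 s.
At impact: v_y = v_y0 − g t = −39.64 m/s; vₓ = 20.90 m/s.
Angle below horizontal: arctan(|v_y|/vₓ) = arctan(39.64/20.90) = 62.20°.

62.2°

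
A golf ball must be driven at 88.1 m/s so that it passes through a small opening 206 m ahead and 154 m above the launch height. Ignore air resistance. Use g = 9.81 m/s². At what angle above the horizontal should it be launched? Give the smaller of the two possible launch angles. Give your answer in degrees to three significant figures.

Trajectory: y = x tanθ − g x² (1 + tan²θ)/(2v₀²). With x = 206, y = 154, v₀ = 88.1, g = 9.81:
26.82 tan²θ − 206 tanθ + (180.8) = 0.
tanθ = [206 ± √(206² − 4 × 26.82 × (180.8))] / (2 × 26.82) = (206 ± 151.8) / 53.64, giving tanθ = 1.011 or 6.671.
θ = 45.31° or 81.47°; the smaller is 45.31°.

45.3°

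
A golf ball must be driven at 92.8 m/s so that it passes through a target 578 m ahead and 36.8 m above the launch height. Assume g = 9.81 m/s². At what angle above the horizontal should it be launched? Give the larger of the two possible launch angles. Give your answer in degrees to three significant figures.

68.8°

Trajectory: y = x tanθ − g x² (1 + tan²θ)/(2v₀²). With x = 578, y = 36.8, v₀ = 92.8, g = 9.81:
190.3 tan²θ − 578 tanθ + (227.1) = 0.
tanθ = [578 ± √(578² − 4 × 190.3 × (227.1))] / (2 × 190.3) = (578 ± 401.6) / 380.6, giving tanθ = 0.4636 or 2.574.
θ = 24.87° or 68.77°; the larger is 68.77°.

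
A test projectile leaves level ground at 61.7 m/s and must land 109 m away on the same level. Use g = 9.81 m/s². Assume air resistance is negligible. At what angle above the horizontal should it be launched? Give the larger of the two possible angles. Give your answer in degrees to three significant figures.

81.8°

Level-ground range R = v₀² sin(2θ)/g ⇒ sin(2θ) = gR/v₀² = 9.81 × 109 / 61.7² = 0.2809.
2θ = 16.31° or 180° − 16.31° = 163.7°, so θ = 8.156° or 81.84°.
The larger angle is 81.84°.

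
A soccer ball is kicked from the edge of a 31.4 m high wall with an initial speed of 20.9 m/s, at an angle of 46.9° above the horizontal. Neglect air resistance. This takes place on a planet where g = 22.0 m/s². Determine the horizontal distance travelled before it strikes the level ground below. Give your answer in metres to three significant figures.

Components: vₓ = 20.90 cos 46.9° = 14.28 m/s, v_y0 = 20.90 sin 46.9° = 15.26 m/s.
With up positive and y = 0 at the ground: y(t) = 31.4 + (15.26) t − 11.00 t². Setting y = 0 and taking the positive root: t = [15.26 + √(15.26² + 2·22.0·31.4)] / 22.0 = (15.26 + 40.18) / 22.0 = 2.520 s.
Horizontal distance: R = vₓ t = 14.28 × 2.520 = 35.99 m.

36.0 m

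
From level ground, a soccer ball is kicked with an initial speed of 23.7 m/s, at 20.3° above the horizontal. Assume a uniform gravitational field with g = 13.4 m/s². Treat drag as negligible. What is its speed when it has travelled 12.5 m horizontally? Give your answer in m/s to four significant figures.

22.24 m/s

Components: vₓ = 23.70 cos 20.3° = 22.23 m/s, v_y0 = 23.70 sin 20.3° = 8.222 m/s.
x = vₓ t ⇒ t = 12.5/22.23 = 0.5624 s.
Vertical velocity there: v_y = v_y0 − g t = 8.222 − 13.4 × 0.5624 = 0.6868 m/s.
Speed: √(vₓ² + v_y²) = √(22.23² + 0.6868²) = 22.24 m/s.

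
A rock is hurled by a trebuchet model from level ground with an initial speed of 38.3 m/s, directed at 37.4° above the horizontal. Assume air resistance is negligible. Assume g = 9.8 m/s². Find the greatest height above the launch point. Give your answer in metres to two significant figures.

28 m

Components: vₓ = 38.30 cos 37.4° = 30.43 m/s, v_y0 = 38.30 sin 37.4° = 23.26 m/s.
Maximum height: H = v_y0² / (2g) = 23.26² / (2 × 9.80) = 27.61 m.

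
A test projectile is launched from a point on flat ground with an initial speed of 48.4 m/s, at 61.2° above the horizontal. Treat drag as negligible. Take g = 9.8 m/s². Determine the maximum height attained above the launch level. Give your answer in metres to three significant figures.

91.8 m

Resolve: vₓ = 48.40 cos 61.2° = 23.32 m/s and v_y0 = 48.40 sin 61.2° = 42.41 m/s.
Peak height H = v_y0² / (2g) = 1798.9 / 19.60 = 91.78 m.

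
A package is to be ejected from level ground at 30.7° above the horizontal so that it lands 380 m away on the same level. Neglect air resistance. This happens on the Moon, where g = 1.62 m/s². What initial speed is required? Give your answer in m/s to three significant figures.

26.5 m/s

Level-ground range: R = v₀² sin(2θ)/g, so v₀ = √(gR / sin 2θ).
v₀ = √(1.62 × 380 / sin 61.40°) = √(615.6 / 0.8780) = √701.15 = 26.48 m/s.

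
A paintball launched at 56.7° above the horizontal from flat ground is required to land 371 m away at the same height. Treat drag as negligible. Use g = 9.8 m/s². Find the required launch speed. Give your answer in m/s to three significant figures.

62.9 m/s

On level ground R = v₀² sin 2θ / g ⇒ v₀ = √(gR / sin 2θ).
v₀ = √(9.80 × 371 / sin 113.4°) = √(3636 / 0.9178) = √3961.6 = 62.94 m/s.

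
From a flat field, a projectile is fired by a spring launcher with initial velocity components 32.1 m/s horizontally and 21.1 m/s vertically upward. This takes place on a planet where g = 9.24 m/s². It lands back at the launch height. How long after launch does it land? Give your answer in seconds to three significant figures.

Time of flight on level ground: T = 2 v_y0 / g = 2 × 21.10 / 9.24 = 4.567 s.

4.57 s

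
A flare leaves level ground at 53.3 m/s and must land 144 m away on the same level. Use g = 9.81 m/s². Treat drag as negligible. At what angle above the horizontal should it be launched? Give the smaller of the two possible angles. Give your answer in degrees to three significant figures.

Level-ground range R = v₀² sin(2θ)/g ⇒ sin(2θ) = gR/v₀² = 9.81 × 144 / 53.3² = 0.4973.
2θ = 29.82° or 180° − 29.82° = 150.2°, so θ = 14.91° or 75.09°.
The smaller angle is 14.91°.

14.9°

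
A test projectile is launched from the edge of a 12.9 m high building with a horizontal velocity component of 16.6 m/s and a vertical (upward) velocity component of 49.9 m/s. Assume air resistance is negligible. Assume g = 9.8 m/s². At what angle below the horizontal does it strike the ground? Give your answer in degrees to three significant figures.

72.4°

The projectile lands when y = 12.9 + (49.90) t − ½·9.80·t² = 0. Positive root: t = (49.90 + √(49.90² + 2·9.80·12.9)) / 9.80 = (49.90 + 52.37) / 9.80 = 10.44 s.
At impact: v_y = v_y0 − g t = −52.37 m/s; vₓ = 16.60 m/s.
Angle below horizontal: arctan(|v_y|/vₓ) = arctan(52.37/16.60) = 72.41°.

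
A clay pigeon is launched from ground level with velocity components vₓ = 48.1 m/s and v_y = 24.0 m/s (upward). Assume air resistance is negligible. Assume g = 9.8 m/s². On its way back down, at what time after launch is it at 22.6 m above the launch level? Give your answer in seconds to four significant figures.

3.626 s

Height y(t) = 24.00 t − 4.900 t² = 22.6 gives 4.900 t² − 24.00 t + 22.6 = 0.
t = [24.00 ± √(24.00² − 2·9.80·22.6)] / 9.80 = (24.00 ± 11.53) / 9.80, so t = 1.272 s or t = 3.626 s.
The descending-branch root is 3.626 s.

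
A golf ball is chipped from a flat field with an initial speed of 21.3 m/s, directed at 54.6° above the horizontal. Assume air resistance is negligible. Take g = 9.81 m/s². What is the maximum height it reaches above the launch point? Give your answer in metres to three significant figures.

15.4 m

Components: vₓ = 21.30 cos 54.6° = 12.34 m/s, v_y0 = 21.30 sin 54.6° = 17.36 m/s.
At the apex v_y = 0, so H = v_y0²/(2g) = 17.36²/19.62 = 15.36 m.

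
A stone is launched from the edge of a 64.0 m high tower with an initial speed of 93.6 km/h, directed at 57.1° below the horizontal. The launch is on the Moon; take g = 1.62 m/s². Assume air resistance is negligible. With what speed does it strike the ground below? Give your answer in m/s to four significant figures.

29.72 m/s

Convert: 93.6 km/h = 93.6/3.6 = 26.00 m/s.
vₓ = 26.00 cos 57.1° = 14.12 m/s; v_y0 = −21.83 m/s (downward).
Vertical motion (up positive, ground at y = 0): 0.8100 t² − (−21.83) t − 64.0 = 0, so t = (−21.83 + √(21.83² + 2·1.62·64.0)) / 1.62 = (−21.83 + 26.15) / 1.62 = 2.668 s.
Vertical velocity at impact: v_y = v_y0 − g t = −21.83 − 1.62 × 2.668 = −26.15 m/s.
Speed: |v| = √(vₓ² + v_y²) = √(14.12² + 26.15²) = 29.72 m/s.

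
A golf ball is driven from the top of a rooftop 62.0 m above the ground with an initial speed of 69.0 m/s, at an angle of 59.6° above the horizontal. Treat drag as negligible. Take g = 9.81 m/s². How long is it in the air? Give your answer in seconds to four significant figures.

vₓ = 69.00 cos 59.6° = 34.92 m/s; v_y0 = 69.00 sin 59.6° = 59.51 m/s.
Vertical motion (up positive, ground at y = 0): 4.905 t² − (59.51) t − 62.0 = 0, so t = (59.51 + √(59.51² + 2·9.81·62.0)) / 9.81 = (59.51 + 68.98) / 9.81 = 13.10 s.

13.10 s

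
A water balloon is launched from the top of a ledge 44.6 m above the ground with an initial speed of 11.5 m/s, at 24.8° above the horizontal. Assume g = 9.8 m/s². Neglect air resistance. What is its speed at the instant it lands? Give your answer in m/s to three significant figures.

Horizontal component vₓ = 11.50 cos 24.8° = 10.44 m/s; vertical v_y0 = 11.50 sin 24.8° = 4.824 m/s.
The projectile lands when y = 44.6 + (4.824) t − ½·9.80·t² = 0. Positive root: t = (4.824 + √(4.824² + 2·9.80·44.6)) / 9.80 = (4.824 + 29.96) / 9.80 = 3.549 s.
Vertical velocity at impact: v_y = v_y0 − g t = 4.824 − 9.80 × 3.549 = −29.96 m/s.
Speed: |v| = √(vₓ² + v_y²) = √(10.44² + 29.96²) = 31.72 m/s.

31.7 m/s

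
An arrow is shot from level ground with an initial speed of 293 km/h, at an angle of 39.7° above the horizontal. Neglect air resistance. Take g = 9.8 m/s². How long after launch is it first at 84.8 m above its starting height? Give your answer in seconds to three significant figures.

Convert: 293 km/h = 293/3.6 = 81.39 m/s.
vₓ = 81.39 cos 39.7° = 62.62 m/s; v_y0 = 81.39 sin 39.7° = 51.99 m/s.
Set y = v_y0 t − ½ g t² = 84.8: 4.900 t² − 51.99 t + 84.8 = 0.
Quadratic formula: t = (51.99 ± √1040.7) / 9.80 = (51.99 ± 32.26) / 9.80 → t = 2.013 s or 8.597 s.
The first (ascending) time is 2.013 s.

2.01 s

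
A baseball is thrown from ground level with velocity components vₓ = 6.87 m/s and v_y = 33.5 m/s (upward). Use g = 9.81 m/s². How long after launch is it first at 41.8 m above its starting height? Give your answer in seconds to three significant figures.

1.64 s

Set y = v_y0 t − ½ g t² = 41.8: 4.905 t² − 33.50 t + 41.8 = 0.
t = [33.50 ± √(33.50² − 2·9.81·41.8)] / 9.81 = (33.50 ± 17.38) / 9.81, so t = 1.643 s or t = 5.187 s.
The first (ascending) time is 1.643 s.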